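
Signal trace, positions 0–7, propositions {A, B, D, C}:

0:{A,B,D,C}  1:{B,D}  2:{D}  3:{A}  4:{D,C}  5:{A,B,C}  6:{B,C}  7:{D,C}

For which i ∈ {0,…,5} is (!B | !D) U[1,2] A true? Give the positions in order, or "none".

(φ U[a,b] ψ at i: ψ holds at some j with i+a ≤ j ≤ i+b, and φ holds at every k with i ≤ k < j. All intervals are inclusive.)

Evaluate at each i in [0,5]:
  i=0: ✗ (no rhs in [1,2])
  i=1: ✗ (lhs fails at k=1 before rhs at j=3)
  i=2: ✓ (rhs at j=3; lhs holds on [2,2])
  i=3: ✓ (rhs at j=5; lhs holds on [3,4])
  i=4: ✓ (rhs at j=5; lhs holds on [4,4])
  i=5: ✗ (no rhs in [6,7])

2, 3, 4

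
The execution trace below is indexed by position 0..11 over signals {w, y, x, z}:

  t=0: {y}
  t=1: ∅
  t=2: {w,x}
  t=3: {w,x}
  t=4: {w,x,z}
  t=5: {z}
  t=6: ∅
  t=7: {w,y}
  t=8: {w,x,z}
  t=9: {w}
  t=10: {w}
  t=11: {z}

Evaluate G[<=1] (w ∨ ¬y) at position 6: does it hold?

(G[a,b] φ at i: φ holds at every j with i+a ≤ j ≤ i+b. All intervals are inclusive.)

Yes

Check (w ∨ ¬y) at every j in [6,7]:
  j=6: true
  j=7: true
All positions satisfy it → formula holds.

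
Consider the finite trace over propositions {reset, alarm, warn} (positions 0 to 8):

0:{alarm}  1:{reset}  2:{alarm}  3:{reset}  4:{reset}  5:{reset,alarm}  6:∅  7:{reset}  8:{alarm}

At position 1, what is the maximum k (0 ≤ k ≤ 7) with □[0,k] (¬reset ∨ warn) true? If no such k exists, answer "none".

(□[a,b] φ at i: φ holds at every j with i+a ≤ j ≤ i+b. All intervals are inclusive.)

(¬reset ∨ warn) must hold from j=1 onward; find where it first fails.
  j=1: fails → no k works.

none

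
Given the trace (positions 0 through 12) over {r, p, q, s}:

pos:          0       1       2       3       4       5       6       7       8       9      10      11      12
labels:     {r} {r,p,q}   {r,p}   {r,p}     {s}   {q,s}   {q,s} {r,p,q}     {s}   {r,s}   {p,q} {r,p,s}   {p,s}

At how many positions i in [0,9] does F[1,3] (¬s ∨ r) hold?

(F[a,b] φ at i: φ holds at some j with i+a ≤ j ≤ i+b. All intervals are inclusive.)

9

Evaluate at each i in [0,9]:
  i=0: ✓ (witness j=1)
  i=1: ✓ (witness j=2)
  i=2: ✓ (witness j=3)
  i=3: ✗ (none in [4,6])
  i=4: ✓ (witness j=7)
  i=5: ✓ (witness j=7)
  i=6: ✓ (witness j=7)
  i=7: ✓ (witness j=9)
  i=8: ✓ (witness j=9)
  i=9: ✓ (witness j=10)
Positions where it holds: {0, 1, 2, 4, 5, 6, 7, 8, 9} → 9.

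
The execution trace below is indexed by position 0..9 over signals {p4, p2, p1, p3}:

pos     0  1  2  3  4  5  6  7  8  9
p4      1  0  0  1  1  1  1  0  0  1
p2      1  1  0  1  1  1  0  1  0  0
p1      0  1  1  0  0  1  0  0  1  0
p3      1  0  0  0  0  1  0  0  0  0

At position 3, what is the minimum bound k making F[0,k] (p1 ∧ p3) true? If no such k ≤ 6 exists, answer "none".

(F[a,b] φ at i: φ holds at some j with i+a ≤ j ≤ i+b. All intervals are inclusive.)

2

Scan j = 3,4,… for (p1 ∧ p3):
  j=3: fails
  j=4: fails
  j=5: holds
First hit at j=5, so smallest k = 5-3 = 2.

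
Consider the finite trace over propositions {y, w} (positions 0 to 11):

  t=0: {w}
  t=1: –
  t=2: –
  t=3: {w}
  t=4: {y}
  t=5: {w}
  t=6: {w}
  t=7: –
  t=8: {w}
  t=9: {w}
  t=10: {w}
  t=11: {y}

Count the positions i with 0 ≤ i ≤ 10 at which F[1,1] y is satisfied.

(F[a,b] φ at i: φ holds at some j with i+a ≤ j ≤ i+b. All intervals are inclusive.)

2

Evaluate at each i in [0,10]:
  i=0: ✗ (none in [1,1])
  i=1: ✗ (none in [2,2])
  i=2: ✗ (none in [3,3])
  i=3: ✓ (witness j=4)
  i=4: ✗ (none in [5,5])
  i=5: ✗ (none in [6,6])
  i=6: ✗ (none in [7,7])
  i=7: ✗ (none in [8,8])
  i=8: ✗ (none in [9,9])
  i=9: ✗ (none in [10,10])
  i=10: ✓ (witness j=11)
Positions where it holds: {3, 10} → 2.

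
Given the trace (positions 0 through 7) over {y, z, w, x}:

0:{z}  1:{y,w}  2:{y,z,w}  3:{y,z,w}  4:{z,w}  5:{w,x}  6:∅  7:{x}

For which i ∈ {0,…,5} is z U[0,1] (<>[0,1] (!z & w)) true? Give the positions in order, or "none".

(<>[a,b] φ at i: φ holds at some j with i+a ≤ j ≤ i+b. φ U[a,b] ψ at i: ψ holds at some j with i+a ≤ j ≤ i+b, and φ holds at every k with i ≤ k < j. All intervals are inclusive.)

Evaluate at each i in [0,5]:
  i=0: ✓ (rhs at j=0)
  i=1: ✓ (rhs at j=1)
  i=2: ✗ (no rhs in [2,3])
  i=3: ✓ (rhs at j=4; lhs holds on [3,3])
  i=4: ✓ (rhs at j=4)
  i=5: ✓ (rhs at j=5)

0, 1, 3, 4, 5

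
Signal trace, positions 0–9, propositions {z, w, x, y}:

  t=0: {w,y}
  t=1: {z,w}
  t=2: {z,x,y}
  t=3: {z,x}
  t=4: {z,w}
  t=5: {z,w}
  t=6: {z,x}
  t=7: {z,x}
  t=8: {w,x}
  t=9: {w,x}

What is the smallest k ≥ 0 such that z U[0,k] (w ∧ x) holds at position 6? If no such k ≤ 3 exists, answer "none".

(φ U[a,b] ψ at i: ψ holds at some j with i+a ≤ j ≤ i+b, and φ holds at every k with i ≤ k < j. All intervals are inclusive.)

2

Need earliest j ≥ 6 with (w ∧ x), and z at every k in [6,j-1].
  j=6: rhs fails.
  j=7: rhs fails.
  j=8: rhs holds; lhs holds on [6,7]. k = 2.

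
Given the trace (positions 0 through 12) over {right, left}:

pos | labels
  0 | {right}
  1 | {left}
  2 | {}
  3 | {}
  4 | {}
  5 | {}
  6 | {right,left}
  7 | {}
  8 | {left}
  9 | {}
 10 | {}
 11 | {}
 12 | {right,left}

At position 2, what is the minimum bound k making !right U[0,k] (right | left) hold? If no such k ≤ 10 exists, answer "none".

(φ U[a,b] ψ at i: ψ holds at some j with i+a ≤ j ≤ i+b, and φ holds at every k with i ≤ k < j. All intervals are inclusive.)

4

Need earliest j ≥ 2 with (right | left), and !right at every k in [2,j-1].
  j=2: rhs fails.
  j=3: rhs fails.
  j=4: rhs fails.
  j=5: rhs fails.
  j=6: rhs holds; lhs holds on [2,5]. k = 4.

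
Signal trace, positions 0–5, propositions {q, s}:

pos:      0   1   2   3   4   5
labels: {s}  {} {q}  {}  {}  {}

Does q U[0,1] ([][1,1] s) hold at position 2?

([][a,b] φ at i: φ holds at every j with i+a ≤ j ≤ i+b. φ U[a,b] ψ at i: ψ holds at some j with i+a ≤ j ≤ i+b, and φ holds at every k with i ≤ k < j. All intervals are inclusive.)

Does not hold

Need some j in [2,3] with [][1,1] s, and q at every k in [2,j-1].
  j=2: [][1,1] s — fails at 3.
  j=3: [][1,1] s — fails at 4.
No j in the window works → until fails.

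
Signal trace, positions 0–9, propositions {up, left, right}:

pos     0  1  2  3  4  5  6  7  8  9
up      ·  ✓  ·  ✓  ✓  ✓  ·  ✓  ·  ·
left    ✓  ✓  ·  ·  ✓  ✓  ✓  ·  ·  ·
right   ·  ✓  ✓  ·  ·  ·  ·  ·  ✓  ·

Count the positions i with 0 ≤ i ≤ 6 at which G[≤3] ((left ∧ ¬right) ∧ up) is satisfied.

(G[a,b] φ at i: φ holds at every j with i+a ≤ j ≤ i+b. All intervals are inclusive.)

0

Evaluate at each i in [0,6]:
  i=0: ✗ (fails at j=0)
  i=1: ✗ (fails at j=1)
  i=2: ✗ (fails at j=2)
  i=3: ✗ (fails at j=3)
  i=4: ✗ (fails at j=6)
  i=5: ✗ (fails at j=6)
  i=6: ✗ (fails at j=6)
Positions where it holds: {} → 0.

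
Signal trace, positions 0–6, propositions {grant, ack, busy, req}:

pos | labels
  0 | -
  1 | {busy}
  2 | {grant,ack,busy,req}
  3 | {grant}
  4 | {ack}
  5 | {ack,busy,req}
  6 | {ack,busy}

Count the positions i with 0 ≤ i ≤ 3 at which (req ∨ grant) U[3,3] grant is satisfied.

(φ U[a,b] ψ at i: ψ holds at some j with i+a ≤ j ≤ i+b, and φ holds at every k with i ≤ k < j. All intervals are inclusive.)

0

Evaluate at each i in [0,3]:
  i=0: ✗ (lhs fails at k=0 before rhs at j=3)
  i=1: ✗ (no rhs in [4,4])
  i=2: ✗ (no rhs in [5,5])
  i=3: ✗ (no rhs in [6,6])
Positions where it holds: {} → 0.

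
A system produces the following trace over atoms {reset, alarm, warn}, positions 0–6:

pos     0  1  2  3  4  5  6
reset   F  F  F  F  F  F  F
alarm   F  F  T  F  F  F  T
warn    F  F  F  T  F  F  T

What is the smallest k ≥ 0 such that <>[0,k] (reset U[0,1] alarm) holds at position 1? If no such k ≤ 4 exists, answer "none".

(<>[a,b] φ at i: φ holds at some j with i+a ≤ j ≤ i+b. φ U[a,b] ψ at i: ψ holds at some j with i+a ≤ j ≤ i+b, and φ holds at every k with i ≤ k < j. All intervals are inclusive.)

Scan j = 1,2,… for (reset U[0,1] alarm):
  j=1: fails
  j=2: holds
First hit at j=2, so smallest k = 2-1 = 1.

1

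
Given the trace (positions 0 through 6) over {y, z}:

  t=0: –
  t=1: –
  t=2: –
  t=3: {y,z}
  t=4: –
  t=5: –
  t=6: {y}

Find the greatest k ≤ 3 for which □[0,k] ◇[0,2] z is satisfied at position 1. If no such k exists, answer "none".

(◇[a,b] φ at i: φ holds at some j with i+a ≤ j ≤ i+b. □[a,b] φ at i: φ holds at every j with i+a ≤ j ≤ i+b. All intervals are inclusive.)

2

◇[0,2] z must hold from j=1 onward; find where it first fails.
  j=1: holds
  j=2: holds
  j=3: holds
  j=4: fails
Holds on [1,3], so largest k = 2.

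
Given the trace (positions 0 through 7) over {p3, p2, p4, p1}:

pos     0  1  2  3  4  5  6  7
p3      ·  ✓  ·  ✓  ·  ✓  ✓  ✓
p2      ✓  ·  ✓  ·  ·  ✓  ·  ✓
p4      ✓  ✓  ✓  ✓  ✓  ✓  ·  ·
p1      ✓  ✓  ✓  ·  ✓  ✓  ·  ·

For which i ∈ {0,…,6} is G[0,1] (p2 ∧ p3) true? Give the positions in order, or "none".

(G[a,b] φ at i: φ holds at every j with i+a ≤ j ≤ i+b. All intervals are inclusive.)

none

Evaluate at each i in [0,6]:
  i=0: ✗ (fails at j=0)
  i=1: ✗ (fails at j=1)
  i=2: ✗ (fails at j=2)
  i=3: ✗ (fails at j=3)
  i=4: ✗ (fails at j=4)
  i=5: ✗ (fails at j=6)
  i=6: ✗ (fails at j=6)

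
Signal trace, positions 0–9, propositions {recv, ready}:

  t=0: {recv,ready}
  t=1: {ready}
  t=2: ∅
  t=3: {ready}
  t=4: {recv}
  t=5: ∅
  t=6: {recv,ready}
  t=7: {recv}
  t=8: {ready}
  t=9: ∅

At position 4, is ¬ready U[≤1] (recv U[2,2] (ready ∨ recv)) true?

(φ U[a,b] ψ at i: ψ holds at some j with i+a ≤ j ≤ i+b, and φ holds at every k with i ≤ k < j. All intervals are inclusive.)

Does not hold

Need some j in [4,5] with (recv U[2,2] (ready ∨ recv)), and ¬ready at every k in [4,j-1].
  j=4: (recv U[2,2] (ready ∨ recv)) — fails.
  j=5: (recv U[2,2] (ready ∨ recv)) — fails.
No j in the window works → until fails.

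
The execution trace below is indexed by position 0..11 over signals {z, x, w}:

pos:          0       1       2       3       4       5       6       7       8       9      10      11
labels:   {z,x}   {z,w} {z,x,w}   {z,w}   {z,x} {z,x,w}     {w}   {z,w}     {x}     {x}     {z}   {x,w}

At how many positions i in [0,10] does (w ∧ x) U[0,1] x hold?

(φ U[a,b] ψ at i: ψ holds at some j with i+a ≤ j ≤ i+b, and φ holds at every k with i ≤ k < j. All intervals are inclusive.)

Evaluate at each i in [0,10]:
  i=0: ✓ (rhs at j=0)
  i=1: ✗ (lhs fails at k=1 before rhs at j=2)
  i=2: ✓ (rhs at j=2)
  i=3: ✗ (lhs fails at k=3 before rhs at j=4)
  i=4: ✓ (rhs at j=4)
  i=5: ✓ (rhs at j=5)
  i=6: ✗ (no rhs in [6,7])
  i=7: ✗ (lhs fails at k=7 before rhs at j=8)
  i=8: ✓ (rhs at j=8)
  i=9: ✓ (rhs at j=9)
  i=10: ✗ (lhs fails at k=10 before rhs at j=11)
Positions where it holds: {0, 2, 4, 5, 8, 9} → 6.

6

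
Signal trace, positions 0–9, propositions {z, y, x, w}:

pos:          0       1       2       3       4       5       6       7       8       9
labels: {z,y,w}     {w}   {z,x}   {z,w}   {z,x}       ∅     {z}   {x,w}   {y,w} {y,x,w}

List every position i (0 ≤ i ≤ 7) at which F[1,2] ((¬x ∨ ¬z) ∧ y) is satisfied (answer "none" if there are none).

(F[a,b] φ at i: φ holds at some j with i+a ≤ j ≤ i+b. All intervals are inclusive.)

Evaluate at each i in [0,7]:
  i=0: ✗ (none in [1,2])
  i=1: ✗ (none in [2,3])
  i=2: ✗ (none in [3,4])
  i=3: ✗ (none in [4,5])
  i=4: ✗ (none in [5,6])
  i=5: ✗ (none in [6,7])
  i=6: ✓ (witness j=8)
  i=7: ✓ (witness j=8)

6, 7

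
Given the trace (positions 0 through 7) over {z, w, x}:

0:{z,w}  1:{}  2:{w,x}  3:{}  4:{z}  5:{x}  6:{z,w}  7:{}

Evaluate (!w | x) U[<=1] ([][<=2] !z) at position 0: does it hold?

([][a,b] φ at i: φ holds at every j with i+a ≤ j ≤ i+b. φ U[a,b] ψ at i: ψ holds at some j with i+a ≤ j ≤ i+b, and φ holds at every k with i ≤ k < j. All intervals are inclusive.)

Need some j in [0,1] with [][<=2] !z, and (!w | x) at every k in [0,j-1].
  j=0: [][<=2] !z — fails at 0.
  j=1: [][<=2] !z holds, but (!w | x) fails at k=0 → not this j.
No j in the window works → until fails.

No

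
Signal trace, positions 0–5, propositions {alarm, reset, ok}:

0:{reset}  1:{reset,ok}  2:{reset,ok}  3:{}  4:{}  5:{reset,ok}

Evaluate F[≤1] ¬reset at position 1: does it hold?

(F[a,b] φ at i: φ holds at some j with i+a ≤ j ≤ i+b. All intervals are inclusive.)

No

Check ¬reset at each j in [1,2]:
  j=1: false
  j=2: false
No position in the window satisfies it → formula fails.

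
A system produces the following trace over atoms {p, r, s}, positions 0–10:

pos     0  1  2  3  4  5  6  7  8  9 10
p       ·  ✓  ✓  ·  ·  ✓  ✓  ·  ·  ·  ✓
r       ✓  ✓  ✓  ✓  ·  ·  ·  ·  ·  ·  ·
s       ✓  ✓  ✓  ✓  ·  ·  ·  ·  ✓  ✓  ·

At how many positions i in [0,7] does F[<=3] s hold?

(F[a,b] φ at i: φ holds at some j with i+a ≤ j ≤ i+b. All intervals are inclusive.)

Evaluate at each i in [0,7]:
  i=0: ✓ (witness j=0)
  i=1: ✓ (witness j=1)
  i=2: ✓ (witness j=2)
  i=3: ✓ (witness j=3)
  i=4: ✗ (none in [4,7])
  i=5: ✓ (witness j=8)
  i=6: ✓ (witness j=8)
  i=7: ✓ (witness j=8)
Positions where it holds: {0, 1, 2, 3, 5, 6, 7} → 7.

7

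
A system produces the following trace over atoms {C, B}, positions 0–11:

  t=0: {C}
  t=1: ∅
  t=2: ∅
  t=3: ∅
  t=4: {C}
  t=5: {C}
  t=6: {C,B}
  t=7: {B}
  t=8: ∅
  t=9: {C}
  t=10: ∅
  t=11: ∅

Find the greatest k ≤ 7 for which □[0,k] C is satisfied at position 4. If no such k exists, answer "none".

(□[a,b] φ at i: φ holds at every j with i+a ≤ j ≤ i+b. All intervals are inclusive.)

2

C must hold from j=4 onward; find where it first fails.
  j=4: holds
  j=5: holds
  j=6: holds
  j=7: fails
Holds on [4,6], so largest k = 2.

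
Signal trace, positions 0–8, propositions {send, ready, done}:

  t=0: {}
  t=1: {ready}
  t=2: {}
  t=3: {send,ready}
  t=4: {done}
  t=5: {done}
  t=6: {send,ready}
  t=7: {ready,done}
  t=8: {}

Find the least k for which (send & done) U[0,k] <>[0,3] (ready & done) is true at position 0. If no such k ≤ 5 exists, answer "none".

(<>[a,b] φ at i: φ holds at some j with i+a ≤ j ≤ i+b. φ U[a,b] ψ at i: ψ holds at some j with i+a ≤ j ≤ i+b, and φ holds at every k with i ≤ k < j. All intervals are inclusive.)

Need earliest j ≥ 0 with <>[0,3] (ready & done), and (send & done) at every k in [0,j-1].
  j=0: rhs fails.
  j=1: rhs fails.
  j=2: rhs fails.
  j=3: rhs fails.
  j=4: rhs holds but lhs fails at k=0.
  j=5: rhs holds but lhs fails at k=0.
No witness within the range → none.

none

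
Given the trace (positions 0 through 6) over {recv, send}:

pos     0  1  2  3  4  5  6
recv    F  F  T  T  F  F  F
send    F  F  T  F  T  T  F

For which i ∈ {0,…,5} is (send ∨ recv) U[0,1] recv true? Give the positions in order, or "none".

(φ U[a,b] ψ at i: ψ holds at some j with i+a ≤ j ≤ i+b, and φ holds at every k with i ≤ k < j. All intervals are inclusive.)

2, 3

Evaluate at each i in [0,5]:
  i=0: ✗ (no rhs in [0,1])
  i=1: ✗ (lhs fails at k=1 before rhs at j=2)
  i=2: ✓ (rhs at j=2)
  i=3: ✓ (rhs at j=3)
  i=4: ✗ (no rhs in [4,5])
  i=5: ✗ (no rhs in [5,6])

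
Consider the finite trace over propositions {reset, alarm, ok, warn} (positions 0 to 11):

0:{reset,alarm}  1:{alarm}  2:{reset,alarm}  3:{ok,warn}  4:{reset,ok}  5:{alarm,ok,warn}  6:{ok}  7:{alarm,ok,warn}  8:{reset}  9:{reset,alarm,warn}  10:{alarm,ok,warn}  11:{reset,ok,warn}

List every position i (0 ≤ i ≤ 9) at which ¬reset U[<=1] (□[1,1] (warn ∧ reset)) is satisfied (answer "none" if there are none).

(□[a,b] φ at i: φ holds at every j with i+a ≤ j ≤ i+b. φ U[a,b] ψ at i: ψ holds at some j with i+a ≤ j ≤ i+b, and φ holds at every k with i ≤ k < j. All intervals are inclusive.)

7, 8

Evaluate at each i in [0,9]:
  i=0: ✗ (no rhs in [0,1])
  i=1: ✗ (no rhs in [1,2])
  i=2: ✗ (no rhs in [2,3])
  i=3: ✗ (no rhs in [3,4])
  i=4: ✗ (no rhs in [4,5])
  i=5: ✗ (no rhs in [5,6])
  i=6: ✗ (no rhs in [6,7])
  i=7: ✓ (rhs at j=8; lhs holds on [7,7])
  i=8: ✓ (rhs at j=8)
  i=9: ✗ (lhs fails at k=9 before rhs at j=10)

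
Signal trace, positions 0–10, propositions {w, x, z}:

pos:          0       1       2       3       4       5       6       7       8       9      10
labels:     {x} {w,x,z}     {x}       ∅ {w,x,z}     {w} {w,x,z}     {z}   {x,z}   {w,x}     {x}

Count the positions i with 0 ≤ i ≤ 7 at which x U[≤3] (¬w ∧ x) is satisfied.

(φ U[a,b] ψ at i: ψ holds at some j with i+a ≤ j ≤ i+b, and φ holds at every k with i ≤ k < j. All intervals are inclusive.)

Evaluate at each i in [0,7]:
  i=0: ✓ (rhs at j=0)
  i=1: ✓ (rhs at j=2; lhs holds on [1,1])
  i=2: ✓ (rhs at j=2)
  i=3: ✗ (no rhs in [3,6])
  i=4: ✗ (no rhs in [4,7])
  i=5: ✗ (lhs fails at k=5 before rhs at j=8)
  i=6: ✗ (lhs fails at k=7 before rhs at j=8)
  i=7: ✗ (lhs fails at k=7 before rhs at j=8)
Positions where it holds: {0, 1, 2} → 3.

3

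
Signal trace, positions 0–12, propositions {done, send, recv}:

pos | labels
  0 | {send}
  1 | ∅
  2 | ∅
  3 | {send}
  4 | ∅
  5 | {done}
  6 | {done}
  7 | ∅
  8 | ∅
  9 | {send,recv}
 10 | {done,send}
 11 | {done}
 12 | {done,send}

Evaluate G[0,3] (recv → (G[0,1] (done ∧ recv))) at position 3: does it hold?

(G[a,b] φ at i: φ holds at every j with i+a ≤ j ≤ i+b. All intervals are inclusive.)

Check (recv → (G[0,1] (done ∧ recv))) at every j in [3,6]:
  j=3: antecedent false → ✓
  j=4: antecedent false → ✓
  j=5: antecedent false → ✓
  j=6: antecedent false → ✓
All positions satisfy it → formula holds.

Yes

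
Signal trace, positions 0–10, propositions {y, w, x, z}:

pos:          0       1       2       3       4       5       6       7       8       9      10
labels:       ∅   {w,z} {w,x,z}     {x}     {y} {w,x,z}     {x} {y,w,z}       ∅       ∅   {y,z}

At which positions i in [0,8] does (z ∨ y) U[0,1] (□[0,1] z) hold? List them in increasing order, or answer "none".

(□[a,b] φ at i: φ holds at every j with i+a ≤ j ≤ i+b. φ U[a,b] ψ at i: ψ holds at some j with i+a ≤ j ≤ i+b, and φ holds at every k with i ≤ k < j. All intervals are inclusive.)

Evaluate at each i in [0,8]:
  i=0: ✗ (lhs fails at k=0 before rhs at j=1)
  i=1: ✓ (rhs at j=1)
  i=2: ✗ (no rhs in [2,3])
  i=3: ✗ (no rhs in [3,4])
  i=4: ✗ (no rhs in [4,5])
  i=5: ✗ (no rhs in [5,6])
  i=6: ✗ (no rhs in [6,7])
  i=7: ✗ (no rhs in [7,8])
  i=8: ✗ (no rhs in [8,9])

1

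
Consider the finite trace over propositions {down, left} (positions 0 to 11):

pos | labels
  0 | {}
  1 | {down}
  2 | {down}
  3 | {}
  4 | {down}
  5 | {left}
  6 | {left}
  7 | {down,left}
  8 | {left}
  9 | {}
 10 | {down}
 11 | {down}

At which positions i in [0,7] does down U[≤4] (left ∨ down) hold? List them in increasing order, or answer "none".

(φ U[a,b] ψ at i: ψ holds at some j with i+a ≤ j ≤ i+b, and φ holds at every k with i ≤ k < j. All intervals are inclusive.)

1, 2, 4, 5, 6, 7

Evaluate at each i in [0,7]:
  i=0: ✗ (lhs fails at k=0 before rhs at j=1)
  i=1: ✓ (rhs at j=1)
  i=2: ✓ (rhs at j=2)
  i=3: ✗ (lhs fails at k=3 before rhs at j=4)
  i=4: ✓ (rhs at j=4)
  i=5: ✓ (rhs at j=5)
  i=6: ✓ (rhs at j=6)
  i=7: ✓ (rhs at j=7)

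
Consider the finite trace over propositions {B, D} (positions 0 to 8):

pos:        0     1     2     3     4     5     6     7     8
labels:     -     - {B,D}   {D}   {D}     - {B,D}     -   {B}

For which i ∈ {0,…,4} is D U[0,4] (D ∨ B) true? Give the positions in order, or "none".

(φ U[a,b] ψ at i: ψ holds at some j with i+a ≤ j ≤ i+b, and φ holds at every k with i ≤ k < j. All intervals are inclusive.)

Evaluate at each i in [0,4]:
  i=0: ✗ (lhs fails at k=0 before rhs at j=2)
  i=1: ✗ (lhs fails at k=1 before rhs at j=2)
  i=2: ✓ (rhs at j=2)
  i=3: ✓ (rhs at j=3)
  i=4: ✓ (rhs at j=4)

2, 3, 4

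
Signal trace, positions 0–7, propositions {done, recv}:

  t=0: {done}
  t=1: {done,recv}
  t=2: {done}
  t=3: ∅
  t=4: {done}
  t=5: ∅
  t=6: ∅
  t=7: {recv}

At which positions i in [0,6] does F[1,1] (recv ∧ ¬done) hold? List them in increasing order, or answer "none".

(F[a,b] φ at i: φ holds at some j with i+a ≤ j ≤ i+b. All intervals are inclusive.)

Evaluate at each i in [0,6]:
  i=0: ✗ (none in [1,1])
  i=1: ✗ (none in [2,2])
  i=2: ✗ (none in [3,3])
  i=3: ✗ (none in [4,4])
  i=4: ✗ (none in [5,5])
  i=5: ✗ (none in [6,6])
  i=6: ✓ (witness j=7)

6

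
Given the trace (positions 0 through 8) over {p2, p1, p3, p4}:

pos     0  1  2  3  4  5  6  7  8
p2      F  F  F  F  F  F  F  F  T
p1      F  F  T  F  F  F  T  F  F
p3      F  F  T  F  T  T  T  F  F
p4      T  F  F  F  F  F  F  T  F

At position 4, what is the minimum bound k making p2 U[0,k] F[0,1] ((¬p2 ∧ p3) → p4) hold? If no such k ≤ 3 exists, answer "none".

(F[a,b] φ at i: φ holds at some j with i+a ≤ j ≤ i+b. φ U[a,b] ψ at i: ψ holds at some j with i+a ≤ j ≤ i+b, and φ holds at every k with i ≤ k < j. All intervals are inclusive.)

Need earliest j ≥ 4 with F[0,1] ((¬p2 ∧ p3) → p4), and p2 at every k in [4,j-1].
  j=4: rhs fails.
  j=5: rhs fails.
  j=6: rhs holds but lhs fails at k=4.
  j=7: rhs holds but lhs fails at k=4.
No witness within the range → none.

none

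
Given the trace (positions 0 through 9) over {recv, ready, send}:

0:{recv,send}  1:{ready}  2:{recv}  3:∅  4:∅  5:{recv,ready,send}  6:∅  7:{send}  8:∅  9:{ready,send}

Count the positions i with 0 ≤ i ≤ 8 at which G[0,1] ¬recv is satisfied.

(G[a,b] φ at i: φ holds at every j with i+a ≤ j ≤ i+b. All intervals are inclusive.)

Evaluate at each i in [0,8]:
  i=0: ✗ (fails at j=0)
  i=1: ✗ (fails at j=2)
  i=2: ✗ (fails at j=2)
  i=3: ✓ (all of [3,4])
  i=4: ✗ (fails at j=5)
  i=5: ✗ (fails at j=5)
  i=6: ✓ (all of [6,7])
  i=7: ✓ (all of [7,8])
  i=8: ✓ (all of [8,9])
Positions where it holds: {3, 6, 7, 8} → 4.

4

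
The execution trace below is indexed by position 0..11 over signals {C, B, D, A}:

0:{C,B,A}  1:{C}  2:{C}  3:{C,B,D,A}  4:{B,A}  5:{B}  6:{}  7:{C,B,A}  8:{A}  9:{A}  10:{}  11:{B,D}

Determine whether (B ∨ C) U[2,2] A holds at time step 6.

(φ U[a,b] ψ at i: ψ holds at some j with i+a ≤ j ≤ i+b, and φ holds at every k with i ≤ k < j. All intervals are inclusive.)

Need some j in [8,8] with A, and (B ∨ C) at every k in [6,j-1].
  j=8: A holds, but (B ∨ C) fails at k=6 → not this j.
No j in the window works → until fails.

False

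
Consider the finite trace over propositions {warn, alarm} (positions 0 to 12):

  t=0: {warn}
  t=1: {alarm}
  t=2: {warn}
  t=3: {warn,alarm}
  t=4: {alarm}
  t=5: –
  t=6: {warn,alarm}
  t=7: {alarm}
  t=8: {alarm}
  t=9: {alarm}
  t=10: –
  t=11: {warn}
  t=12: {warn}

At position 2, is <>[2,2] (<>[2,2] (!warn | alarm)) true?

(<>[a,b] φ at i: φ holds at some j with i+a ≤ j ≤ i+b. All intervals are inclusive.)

Holds

Check <>[2,2] (!warn | alarm) at each j in [4,4]:
  j=4: holds (witness at 6)
Found at j=4 → formula holds.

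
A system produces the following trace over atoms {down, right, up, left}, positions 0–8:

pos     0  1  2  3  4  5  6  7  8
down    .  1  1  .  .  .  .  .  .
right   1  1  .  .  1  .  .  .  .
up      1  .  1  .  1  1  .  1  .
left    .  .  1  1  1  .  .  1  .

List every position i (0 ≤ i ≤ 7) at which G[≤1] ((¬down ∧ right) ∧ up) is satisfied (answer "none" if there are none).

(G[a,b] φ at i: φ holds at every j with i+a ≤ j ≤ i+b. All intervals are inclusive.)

none

Evaluate at each i in [0,7]:
  i=0: ✗ (fails at j=1)
  i=1: ✗ (fails at j=1)
  i=2: ✗ (fails at j=2)
  i=3: ✗ (fails at j=3)
  i=4: ✗ (fails at j=5)
  i=5: ✗ (fails at j=5)
  i=6: ✗ (fails at j=6)
  i=7: ✗ (fails at j=7)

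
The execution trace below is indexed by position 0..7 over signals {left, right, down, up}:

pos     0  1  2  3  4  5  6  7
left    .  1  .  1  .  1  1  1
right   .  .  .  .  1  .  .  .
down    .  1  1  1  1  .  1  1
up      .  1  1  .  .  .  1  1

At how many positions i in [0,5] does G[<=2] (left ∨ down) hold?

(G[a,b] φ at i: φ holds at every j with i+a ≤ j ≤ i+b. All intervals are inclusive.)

5

Evaluate at each i in [0,5]:
  i=0: ✗ (fails at j=0)
  i=1: ✓ (all of [1,3])
  i=2: ✓ (all of [2,4])
  i=3: ✓ (all of [3,5])
  i=4: ✓ (all of [4,6])
  i=5: ✓ (all of [5,7])
Positions where it holds: {1, 2, 3, 4, 5} → 5.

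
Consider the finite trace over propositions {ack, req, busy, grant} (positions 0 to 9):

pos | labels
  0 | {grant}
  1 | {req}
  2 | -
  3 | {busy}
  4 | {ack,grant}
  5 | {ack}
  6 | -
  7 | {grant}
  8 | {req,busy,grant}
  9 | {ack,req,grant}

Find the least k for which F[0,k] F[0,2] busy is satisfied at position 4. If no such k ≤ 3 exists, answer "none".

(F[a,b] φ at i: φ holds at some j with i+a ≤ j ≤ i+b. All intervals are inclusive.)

Scan j = 4,5,… for F[0,2] busy:
  j=4: fails
  j=5: fails
  j=6: holds
First hit at j=6, so smallest k = 6-4 = 2.

2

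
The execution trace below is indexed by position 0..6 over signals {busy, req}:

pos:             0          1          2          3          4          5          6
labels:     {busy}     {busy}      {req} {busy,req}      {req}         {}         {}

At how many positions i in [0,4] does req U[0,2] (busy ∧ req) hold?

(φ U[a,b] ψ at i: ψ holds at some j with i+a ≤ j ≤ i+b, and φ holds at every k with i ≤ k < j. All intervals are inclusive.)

Evaluate at each i in [0,4]:
  i=0: ✗ (no rhs in [0,2])
  i=1: ✗ (lhs fails at k=1 before rhs at j=3)
  i=2: ✓ (rhs at j=3; lhs holds on [2,2])
  i=3: ✓ (rhs at j=3)
  i=4: ✗ (no rhs in [4,6])
Positions where it holds: {2, 3} → 2.

2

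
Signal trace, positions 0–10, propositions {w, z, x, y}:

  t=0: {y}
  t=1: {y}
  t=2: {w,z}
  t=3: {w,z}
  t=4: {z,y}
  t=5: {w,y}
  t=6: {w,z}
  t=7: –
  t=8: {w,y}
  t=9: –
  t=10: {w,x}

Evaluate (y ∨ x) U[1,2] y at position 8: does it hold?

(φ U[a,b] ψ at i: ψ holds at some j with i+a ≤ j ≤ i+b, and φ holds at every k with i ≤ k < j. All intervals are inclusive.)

Does not hold

Need some j in [9,10] with y, and (y ∨ x) at every k in [8,j-1].
  j=9: y false.
  j=10: y false.
No j in the window works → until fails.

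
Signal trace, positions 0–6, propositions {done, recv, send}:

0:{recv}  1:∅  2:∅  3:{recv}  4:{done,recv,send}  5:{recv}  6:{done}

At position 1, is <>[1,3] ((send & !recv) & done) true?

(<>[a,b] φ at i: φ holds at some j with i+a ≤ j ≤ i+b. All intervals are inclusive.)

Does not hold

Check ((send & !recv) & done) at each j in [2,4]:
  j=2: false
  j=3: false
  j=4: false
No position in the window satisfies it → formula fails.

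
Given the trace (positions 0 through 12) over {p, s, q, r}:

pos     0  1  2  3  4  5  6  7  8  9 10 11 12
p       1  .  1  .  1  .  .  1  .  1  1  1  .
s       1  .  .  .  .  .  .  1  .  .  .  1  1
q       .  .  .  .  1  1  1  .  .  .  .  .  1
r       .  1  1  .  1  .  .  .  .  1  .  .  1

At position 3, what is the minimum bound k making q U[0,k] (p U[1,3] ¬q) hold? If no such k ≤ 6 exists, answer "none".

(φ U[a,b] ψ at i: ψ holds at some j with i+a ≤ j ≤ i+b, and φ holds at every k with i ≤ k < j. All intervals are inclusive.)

Need earliest j ≥ 3 with (p U[1,3] ¬q), and q at every k in [3,j-1].
  j=3: rhs fails.
  j=4: rhs fails.
  j=5: rhs fails.
  j=6: rhs fails.
  j=7: rhs holds but lhs fails at k=3.
  j=8: rhs fails.
  j=9: rhs holds but lhs fails at k=3.
No witness within the range → none.

none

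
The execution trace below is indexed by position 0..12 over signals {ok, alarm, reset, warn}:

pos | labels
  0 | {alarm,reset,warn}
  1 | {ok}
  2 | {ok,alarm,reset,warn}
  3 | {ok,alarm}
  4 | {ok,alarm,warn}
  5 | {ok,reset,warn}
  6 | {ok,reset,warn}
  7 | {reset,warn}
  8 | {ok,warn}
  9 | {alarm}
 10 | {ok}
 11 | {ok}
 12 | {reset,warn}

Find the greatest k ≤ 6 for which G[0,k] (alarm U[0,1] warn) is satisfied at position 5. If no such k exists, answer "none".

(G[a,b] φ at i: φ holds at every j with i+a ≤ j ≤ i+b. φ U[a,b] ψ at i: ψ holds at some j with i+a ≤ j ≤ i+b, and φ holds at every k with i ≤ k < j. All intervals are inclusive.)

(alarm U[0,1] warn) must hold from j=5 onward; find where it first fails.
  j=5: holds
  j=6: holds
  j=7: holds
  j=8: holds
  j=9: fails
Holds on [5,8], so largest k = 3.

3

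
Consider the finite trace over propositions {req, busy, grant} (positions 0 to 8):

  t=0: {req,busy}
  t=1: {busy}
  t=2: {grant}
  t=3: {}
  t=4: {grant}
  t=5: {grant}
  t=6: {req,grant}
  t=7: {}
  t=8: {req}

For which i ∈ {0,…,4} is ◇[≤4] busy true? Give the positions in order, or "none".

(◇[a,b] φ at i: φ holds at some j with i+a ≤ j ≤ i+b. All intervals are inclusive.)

Evaluate at each i in [0,4]:
  i=0: ✓ (witness j=0)
  i=1: ✓ (witness j=1)
  i=2: ✗ (none in [2,6])
  i=3: ✗ (none in [3,7])
  i=4: ✗ (none in [4,8])

0, 1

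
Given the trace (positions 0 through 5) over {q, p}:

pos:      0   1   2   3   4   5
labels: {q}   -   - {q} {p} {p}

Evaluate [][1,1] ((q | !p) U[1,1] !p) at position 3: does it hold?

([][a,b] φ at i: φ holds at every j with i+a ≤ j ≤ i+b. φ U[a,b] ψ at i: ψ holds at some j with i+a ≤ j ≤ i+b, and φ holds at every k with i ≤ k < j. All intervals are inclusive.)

Check ((q | !p) U[1,1] !p) at every j in [4,4]:
  j=4: fails
Fails at j=4 → formula fails.

Does not hold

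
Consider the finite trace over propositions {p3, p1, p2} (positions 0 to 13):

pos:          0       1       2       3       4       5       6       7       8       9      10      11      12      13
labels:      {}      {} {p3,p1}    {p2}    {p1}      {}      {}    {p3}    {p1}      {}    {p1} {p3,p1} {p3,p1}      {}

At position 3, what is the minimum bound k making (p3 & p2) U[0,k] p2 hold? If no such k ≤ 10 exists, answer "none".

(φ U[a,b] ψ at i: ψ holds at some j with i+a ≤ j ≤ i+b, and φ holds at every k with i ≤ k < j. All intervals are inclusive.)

Need earliest j ≥ 3 with p2, and (p3 & p2) at every k in [3,j-1].
  j=3: rhs holds (empty prefix). k = 0.

0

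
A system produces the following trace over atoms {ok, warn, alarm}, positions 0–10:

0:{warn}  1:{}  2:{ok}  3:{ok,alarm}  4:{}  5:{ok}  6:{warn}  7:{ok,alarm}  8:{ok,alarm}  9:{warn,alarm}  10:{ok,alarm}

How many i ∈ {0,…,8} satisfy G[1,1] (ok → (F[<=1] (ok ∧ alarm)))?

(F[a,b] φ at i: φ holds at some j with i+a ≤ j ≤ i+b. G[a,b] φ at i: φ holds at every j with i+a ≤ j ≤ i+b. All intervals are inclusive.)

8

Evaluate at each i in [0,8]:
  i=0: ✓ (all of [1,1])
  i=1: ✓ (all of [2,2])
  i=2: ✓ (all of [3,3])
  i=3: ✓ (all of [4,4])
  i=4: ✗ (fails at j=5)
  i=5: ✓ (all of [6,6])
  i=6: ✓ (all of [7,7])
  i=7: ✓ (all of [8,8])
  i=8: ✓ (all of [9,9])
Positions where it holds: {0, 1, 2, 3, 5, 6, 7, 8} → 8.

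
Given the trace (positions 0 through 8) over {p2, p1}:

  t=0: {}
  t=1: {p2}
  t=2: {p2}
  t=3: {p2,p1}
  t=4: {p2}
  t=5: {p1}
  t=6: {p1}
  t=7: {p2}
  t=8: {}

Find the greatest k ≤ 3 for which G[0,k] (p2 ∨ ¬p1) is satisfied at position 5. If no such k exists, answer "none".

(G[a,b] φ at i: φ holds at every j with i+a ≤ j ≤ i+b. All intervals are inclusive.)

none

(p2 ∨ ¬p1) must hold from j=5 onward; find where it first fails.
  j=5: fails → no k works.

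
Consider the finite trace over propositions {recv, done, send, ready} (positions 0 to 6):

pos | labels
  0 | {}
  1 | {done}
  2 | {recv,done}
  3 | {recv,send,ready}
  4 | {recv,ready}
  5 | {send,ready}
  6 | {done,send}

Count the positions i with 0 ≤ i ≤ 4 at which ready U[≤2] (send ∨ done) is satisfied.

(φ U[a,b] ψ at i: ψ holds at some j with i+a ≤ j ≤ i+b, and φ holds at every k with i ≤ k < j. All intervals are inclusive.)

4

Evaluate at each i in [0,4]:
  i=0: ✗ (lhs fails at k=0 before rhs at j=1)
  i=1: ✓ (rhs at j=1)
  i=2: ✓ (rhs at j=2)
  i=3: ✓ (rhs at j=3)
  i=4: ✓ (rhs at j=5; lhs holds on [4,4])
Positions where it holds: {1, 2, 3, 4} → 4.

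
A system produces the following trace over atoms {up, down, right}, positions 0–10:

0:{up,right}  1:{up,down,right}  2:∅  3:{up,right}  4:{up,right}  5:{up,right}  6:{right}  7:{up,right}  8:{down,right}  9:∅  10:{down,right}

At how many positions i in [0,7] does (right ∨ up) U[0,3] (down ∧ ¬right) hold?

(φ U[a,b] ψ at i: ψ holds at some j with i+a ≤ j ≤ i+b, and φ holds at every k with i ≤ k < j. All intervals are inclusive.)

0

Evaluate at each i in [0,7]:
  i=0: ✗ (no rhs in [0,3])
  i=1: ✗ (no rhs in [1,4])
  i=2: ✗ (no rhs in [2,5])
  i=3: ✗ (no rhs in [3,6])
  i=4: ✗ (no rhs in [4,7])
  i=5: ✗ (no rhs in [5,8])
  i=6: ✗ (no rhs in [6,9])
  i=7: ✗ (no rhs in [7,10])
Positions where it holds: {} → 0.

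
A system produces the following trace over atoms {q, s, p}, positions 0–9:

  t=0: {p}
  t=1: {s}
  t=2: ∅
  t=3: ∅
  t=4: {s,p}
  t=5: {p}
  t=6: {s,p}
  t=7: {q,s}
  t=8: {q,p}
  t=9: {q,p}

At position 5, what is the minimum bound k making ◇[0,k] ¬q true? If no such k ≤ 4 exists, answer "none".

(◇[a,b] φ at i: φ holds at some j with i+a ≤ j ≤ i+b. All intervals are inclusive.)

Scan j = 5,6,… for ¬q:
  j=5: holds
First hit at j=5, so smallest k = 5-5 = 0.

0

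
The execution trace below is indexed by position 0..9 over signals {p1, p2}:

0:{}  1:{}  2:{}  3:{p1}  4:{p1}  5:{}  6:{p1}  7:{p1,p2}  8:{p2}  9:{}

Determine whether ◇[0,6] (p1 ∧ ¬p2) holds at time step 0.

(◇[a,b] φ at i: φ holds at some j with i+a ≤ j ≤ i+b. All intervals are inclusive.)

Check (p1 ∧ ¬p2) at each j in [0,6]:
  j=0: false
  j=1: false
  j=2: false
  j=3: true
  j=4: true
  j=5: false
  j=6: true
Found at j=3 → formula holds.

True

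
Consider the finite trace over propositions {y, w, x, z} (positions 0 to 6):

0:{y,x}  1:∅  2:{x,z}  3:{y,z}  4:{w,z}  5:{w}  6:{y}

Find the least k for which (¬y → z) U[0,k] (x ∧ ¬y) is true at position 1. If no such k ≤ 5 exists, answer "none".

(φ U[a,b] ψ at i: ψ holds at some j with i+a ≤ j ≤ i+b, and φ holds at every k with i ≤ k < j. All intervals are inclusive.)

Need earliest j ≥ 1 with (x ∧ ¬y), and (¬y → z) at every k in [1,j-1].
  j=1: rhs fails.
  j=2: rhs holds but lhs fails at k=1.
  j=3: rhs fails.
  j=4: rhs fails.
  j=5: rhs fails.
  j=6: rhs fails.
No witness within the range → none.

none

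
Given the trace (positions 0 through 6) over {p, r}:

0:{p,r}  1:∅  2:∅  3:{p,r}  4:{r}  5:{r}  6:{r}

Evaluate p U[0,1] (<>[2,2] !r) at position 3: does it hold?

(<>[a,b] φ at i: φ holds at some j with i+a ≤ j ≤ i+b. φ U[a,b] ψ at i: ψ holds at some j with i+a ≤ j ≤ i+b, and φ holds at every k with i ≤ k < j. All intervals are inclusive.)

Need some j in [3,4] with <>[2,2] !r, and p at every k in [3,j-1].
  j=3: <>[2,2] !r — fails (none in [5,5]).
  j=4: <>[2,2] !r — fails (none in [6,6]).
No j in the window works → until fails.

False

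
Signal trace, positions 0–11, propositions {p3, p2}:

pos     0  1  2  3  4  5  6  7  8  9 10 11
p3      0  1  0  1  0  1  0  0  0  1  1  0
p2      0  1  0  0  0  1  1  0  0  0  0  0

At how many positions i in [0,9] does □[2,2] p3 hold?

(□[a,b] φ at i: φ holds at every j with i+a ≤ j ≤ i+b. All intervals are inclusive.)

Evaluate at each i in [0,9]:
  i=0: ✗ (fails at j=2)
  i=1: ✓ (all of [3,3])
  i=2: ✗ (fails at j=4)
  i=3: ✓ (all of [5,5])
  i=4: ✗ (fails at j=6)
  i=5: ✗ (fails at j=7)
  i=6: ✗ (fails at j=8)
  i=7: ✓ (all of [9,9])
  i=8: ✓ (all of [10,10])
  i=9: ✗ (fails at j=11)
Positions where it holds: {1, 3, 7, 8} → 4.

4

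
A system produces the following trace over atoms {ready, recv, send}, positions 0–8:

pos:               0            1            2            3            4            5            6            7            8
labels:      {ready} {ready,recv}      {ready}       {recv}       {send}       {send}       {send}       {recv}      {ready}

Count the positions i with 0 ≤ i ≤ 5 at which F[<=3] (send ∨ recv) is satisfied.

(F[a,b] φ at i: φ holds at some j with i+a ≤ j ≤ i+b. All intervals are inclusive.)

Evaluate at each i in [0,5]:
  i=0: ✓ (witness j=1)
  i=1: ✓ (witness j=1)
  i=2: ✓ (witness j=3)
  i=3: ✓ (witness j=3)
  i=4: ✓ (witness j=4)
  i=5: ✓ (witness j=5)
Positions where it holds: {0, 1, 2, 3, 4, 5} → 6.

6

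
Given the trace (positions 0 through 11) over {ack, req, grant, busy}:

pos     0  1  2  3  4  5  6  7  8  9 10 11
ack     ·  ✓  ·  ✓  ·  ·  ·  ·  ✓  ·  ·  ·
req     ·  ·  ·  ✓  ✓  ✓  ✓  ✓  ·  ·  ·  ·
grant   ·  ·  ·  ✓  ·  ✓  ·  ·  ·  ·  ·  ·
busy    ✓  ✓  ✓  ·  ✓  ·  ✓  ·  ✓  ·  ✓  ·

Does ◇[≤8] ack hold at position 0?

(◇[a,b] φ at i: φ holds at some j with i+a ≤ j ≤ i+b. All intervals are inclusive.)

Check ack at each j in [0,8]:
  j=0: false
  j=1: true
  j=2: false
  j=3: true
  j=4: false
  j=5: false
  j=6: false
  j=7: false
  j=8: true
Found at j=1 → formula holds.

Yes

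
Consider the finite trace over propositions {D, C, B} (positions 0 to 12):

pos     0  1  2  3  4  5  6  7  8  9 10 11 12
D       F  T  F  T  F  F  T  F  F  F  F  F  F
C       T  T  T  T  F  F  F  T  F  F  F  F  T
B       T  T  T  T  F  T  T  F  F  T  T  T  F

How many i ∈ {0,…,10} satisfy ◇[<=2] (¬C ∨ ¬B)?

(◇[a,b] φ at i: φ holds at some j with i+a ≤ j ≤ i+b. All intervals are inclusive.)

9

Evaluate at each i in [0,10]:
  i=0: ✗ (none in [0,2])
  i=1: ✗ (none in [1,3])
  i=2: ✓ (witness j=4)
  i=3: ✓ (witness j=4)
  i=4: ✓ (witness j=4)
  i=5: ✓ (witness j=5)
  i=6: ✓ (witness j=6)
  i=7: ✓ (witness j=7)
  i=8: ✓ (witness j=8)
  i=9: ✓ (witness j=9)
  i=10: ✓ (witness j=10)
Positions where it holds: {2, 3, 4, 5, 6, 7, 8, 9, 10} → 9.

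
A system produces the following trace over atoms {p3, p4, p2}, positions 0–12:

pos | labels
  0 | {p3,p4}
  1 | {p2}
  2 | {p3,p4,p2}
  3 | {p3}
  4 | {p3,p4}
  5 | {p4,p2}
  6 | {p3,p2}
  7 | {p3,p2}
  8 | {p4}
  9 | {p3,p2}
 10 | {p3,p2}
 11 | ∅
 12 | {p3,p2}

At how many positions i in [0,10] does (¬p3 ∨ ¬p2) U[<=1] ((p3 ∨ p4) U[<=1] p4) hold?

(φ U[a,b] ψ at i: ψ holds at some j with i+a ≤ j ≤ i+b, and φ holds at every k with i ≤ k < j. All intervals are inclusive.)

Evaluate at each i in [0,10]:
  i=0: ✓ (rhs at j=0)
  i=1: ✓ (rhs at j=2; lhs holds on [1,1])
  i=2: ✓ (rhs at j=2)
  i=3: ✓ (rhs at j=3)
  i=4: ✓ (rhs at j=4)
  i=5: ✓ (rhs at j=5)
  i=6: ✗ (lhs fails at k=6 before rhs at j=7)
  i=7: ✓ (rhs at j=7)
  i=8: ✓ (rhs at j=8)
  i=9: ✗ (no rhs in [9,10])
  i=10: ✗ (no rhs in [10,11])
Positions where it holds: {0, 1, 2, 3, 4, 5, 7, 8} → 8.

8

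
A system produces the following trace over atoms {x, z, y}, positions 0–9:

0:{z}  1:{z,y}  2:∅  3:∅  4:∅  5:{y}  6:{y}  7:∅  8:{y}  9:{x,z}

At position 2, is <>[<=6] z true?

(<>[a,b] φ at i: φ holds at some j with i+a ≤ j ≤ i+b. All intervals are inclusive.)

No

Check z at each j in [2,8]:
  j=2: false
  j=3: false
  j=4: false
  j=5: false
  j=6: false
  j=7: false
  j=8: false
No position in the window satisfies it → formula fails.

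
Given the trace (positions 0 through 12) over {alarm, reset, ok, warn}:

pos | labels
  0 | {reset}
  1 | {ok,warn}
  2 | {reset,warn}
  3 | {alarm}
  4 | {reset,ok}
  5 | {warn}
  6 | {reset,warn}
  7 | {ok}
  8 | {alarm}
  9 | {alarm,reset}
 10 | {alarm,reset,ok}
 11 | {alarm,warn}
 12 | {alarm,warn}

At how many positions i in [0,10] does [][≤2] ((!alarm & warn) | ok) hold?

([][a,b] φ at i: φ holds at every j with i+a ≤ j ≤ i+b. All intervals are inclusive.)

Evaluate at each i in [0,10]:
  i=0: ✗ (fails at j=0)
  i=1: ✗ (fails at j=3)
  i=2: ✗ (fails at j=3)
  i=3: ✗ (fails at j=3)
  i=4: ✓ (all of [4,6])
  i=5: ✓ (all of [5,7])
  i=6: ✗ (fails at j=8)
  i=7: ✗ (fails at j=8)
  i=8: ✗ (fails at j=8)
  i=9: ✗ (fails at j=9)
  i=10: ✗ (fails at j=11)
Positions where it holds: {4, 5} → 2.

2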